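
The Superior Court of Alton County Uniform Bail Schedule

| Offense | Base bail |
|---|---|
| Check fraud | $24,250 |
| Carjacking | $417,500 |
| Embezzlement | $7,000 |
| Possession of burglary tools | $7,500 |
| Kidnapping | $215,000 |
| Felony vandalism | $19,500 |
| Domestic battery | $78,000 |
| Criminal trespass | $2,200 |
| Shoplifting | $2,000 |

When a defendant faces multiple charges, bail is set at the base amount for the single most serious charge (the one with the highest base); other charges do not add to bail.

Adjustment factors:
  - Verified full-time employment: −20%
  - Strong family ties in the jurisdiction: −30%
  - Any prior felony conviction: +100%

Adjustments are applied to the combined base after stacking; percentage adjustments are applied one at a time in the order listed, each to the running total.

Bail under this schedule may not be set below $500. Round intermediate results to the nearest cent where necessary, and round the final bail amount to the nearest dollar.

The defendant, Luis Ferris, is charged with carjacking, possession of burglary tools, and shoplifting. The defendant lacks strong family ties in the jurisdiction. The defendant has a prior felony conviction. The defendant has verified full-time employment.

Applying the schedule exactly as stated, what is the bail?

$668,000

Base amounts from the schedule: carjacking $417,500; possession of burglary tools $7,500; shoplifting $2,000.
Stacking rule: use the highest base only. Highest is carjacking at $417,500. Combined base = $417,500.
Verified full-time employment (−20%): $417,500 × 0.8 = $334,000.
Any prior felony conviction (+100%): $334,000 × 2 = $668,000.
$668,000 is at or above the $500 minimum.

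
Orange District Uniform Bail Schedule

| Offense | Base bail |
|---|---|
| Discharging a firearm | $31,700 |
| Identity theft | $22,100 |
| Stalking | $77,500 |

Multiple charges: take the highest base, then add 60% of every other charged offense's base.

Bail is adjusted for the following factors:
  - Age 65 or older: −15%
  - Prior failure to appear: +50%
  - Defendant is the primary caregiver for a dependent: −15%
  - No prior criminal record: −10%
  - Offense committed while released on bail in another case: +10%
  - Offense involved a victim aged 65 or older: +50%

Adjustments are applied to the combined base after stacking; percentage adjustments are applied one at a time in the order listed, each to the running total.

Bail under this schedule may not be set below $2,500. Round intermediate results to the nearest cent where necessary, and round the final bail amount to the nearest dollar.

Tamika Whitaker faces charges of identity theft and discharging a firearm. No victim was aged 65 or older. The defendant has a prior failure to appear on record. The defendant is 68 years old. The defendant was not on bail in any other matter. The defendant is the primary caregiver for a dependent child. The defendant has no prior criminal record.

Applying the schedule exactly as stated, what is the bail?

Base amounts from the schedule: identity theft $22,100; discharging a firearm $31,700.
Stacking rule: highest base plus 60% of each additional charge. Highest is discharging a firearm at $31,700. Additional: $22,100 × 60% = $13,260. Combined base = $31,700 + $13,260 = $44,960.
Age 65 or older (−15%): $44,960 × 0.85 = $38,216.
Prior failure to appear (+50%): $38,216 × 1.5 = $57,324.
Defendant is the primary caregiver for a dependent (−15%): $57,324 × 0.85 = $48,725.40.
No prior criminal record (−10%): $48,725.40 × 0.9 = $43,852.86.
$43,852.86 is at or above the $2,500 minimum.
Rounded to the nearest dollar: $43,853.

$43,853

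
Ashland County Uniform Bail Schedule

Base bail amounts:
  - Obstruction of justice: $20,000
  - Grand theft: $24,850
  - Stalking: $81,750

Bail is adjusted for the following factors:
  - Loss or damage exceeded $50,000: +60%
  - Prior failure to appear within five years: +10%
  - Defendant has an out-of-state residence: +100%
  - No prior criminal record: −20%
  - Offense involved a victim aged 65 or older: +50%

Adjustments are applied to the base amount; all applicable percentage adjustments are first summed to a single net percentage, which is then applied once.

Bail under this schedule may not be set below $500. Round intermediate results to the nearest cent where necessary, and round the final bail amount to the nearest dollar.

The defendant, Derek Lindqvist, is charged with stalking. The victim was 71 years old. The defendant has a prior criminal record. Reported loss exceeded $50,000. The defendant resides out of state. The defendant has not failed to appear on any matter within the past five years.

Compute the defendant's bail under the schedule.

$253,425

Base amounts from the schedule: stalking $81,750.
Single charge. Combined base = $81,750.
Net percentage adjustment: +60% +100% +50% = +210%. $81,750 × 3.1 = $253,425.
$253,425 is at or above the $500 minimum.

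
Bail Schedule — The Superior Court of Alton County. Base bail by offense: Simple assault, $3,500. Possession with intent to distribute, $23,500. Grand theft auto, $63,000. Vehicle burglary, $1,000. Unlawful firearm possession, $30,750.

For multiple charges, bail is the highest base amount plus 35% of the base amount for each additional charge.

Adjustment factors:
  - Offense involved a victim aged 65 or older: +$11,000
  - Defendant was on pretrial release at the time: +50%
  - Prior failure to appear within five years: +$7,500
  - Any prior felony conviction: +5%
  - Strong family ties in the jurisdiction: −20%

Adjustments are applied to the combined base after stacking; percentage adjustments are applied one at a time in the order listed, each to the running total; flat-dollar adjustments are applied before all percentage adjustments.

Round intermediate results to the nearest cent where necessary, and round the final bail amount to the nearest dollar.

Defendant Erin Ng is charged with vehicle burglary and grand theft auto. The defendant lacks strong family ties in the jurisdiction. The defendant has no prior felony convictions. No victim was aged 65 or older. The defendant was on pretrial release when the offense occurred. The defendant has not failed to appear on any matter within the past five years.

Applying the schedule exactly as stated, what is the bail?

$95,025

Base amounts from the schedule: vehicle burglary $1,000; grand theft auto $63,000.
Stacking rule: highest base plus 35% of each additional charge. Highest is grand theft auto at $63,000. Additional: $1,000 × 35% = $350. Combined base = $63,000 + $350 = $63,350.
Defendant was on pretrial release at the time (+50%): $63,350 × 1.5 = $95,025.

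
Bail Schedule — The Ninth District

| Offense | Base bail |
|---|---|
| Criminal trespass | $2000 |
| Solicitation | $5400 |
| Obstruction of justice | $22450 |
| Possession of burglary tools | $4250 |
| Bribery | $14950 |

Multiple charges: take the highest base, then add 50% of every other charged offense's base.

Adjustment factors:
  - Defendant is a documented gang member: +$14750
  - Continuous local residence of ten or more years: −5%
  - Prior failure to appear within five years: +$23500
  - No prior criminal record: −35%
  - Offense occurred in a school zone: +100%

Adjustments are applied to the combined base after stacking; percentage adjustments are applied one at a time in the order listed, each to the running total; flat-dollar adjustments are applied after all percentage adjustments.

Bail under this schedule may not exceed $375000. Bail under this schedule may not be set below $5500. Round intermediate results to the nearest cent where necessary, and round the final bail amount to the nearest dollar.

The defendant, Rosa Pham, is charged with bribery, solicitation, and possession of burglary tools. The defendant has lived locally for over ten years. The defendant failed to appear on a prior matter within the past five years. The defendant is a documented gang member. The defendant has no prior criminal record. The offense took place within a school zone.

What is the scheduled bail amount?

Base amounts from the schedule: bribery $14950; solicitation $5400; possession of burglary tools $4250.
Stacking rule: highest base plus 50% of each additional charge. Highest is bribery at $14950. Additional: $5400 × 50% = $2700; $4250 × 50% = $2125. Combined base = $14950 + $4825 = $19775.
Continuous local residence of ten or more years (−5%): $19775 × 0.95 = $18786.25.
No prior criminal record (−35%): $18786.25 × 0.65 = $12211.06.
Offense occurred in a school zone (+100%): $12211.06 × 2 = $24422.12.
Defendant is a documented gang member (+$14750 flat): $24422.12 + $14750 = $39172.12.
Prior failure to appear within five years (+$23500 flat): $39172.12 + $23500 = $62672.12.
$62672.12 is within the $375000 maximum.
$62672.12 is at or above the $5500 minimum.
Rounded to the nearest dollar: $62672.

$62672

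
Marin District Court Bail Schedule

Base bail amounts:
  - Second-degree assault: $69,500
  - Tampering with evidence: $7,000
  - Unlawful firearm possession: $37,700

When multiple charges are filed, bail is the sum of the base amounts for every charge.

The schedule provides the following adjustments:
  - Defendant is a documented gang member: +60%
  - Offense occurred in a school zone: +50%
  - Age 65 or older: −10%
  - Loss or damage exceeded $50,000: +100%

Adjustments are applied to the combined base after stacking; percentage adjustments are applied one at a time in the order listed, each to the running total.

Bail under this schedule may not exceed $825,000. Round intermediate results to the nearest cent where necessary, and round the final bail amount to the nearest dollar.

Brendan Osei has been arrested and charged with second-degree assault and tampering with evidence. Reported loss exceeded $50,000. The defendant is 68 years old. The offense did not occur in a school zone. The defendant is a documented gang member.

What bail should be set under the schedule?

Base amounts from the schedule: second-degree assault $69,500; tampering with evidence $7,000.
Stacking rule: sum of all bases. $69,500 + $7,000 = $76,500.
Defendant is a documented gang member (+60%): $76,500 × 1.6 = $122,400.
Age 65 or older (−10%): $122,400 × 0.9 = $110,160.
Loss or damage exceeded $50,000 (+100%): $110,160 × 2 = $220,320.
$220,320 is within the $825,000 maximum.

$220,320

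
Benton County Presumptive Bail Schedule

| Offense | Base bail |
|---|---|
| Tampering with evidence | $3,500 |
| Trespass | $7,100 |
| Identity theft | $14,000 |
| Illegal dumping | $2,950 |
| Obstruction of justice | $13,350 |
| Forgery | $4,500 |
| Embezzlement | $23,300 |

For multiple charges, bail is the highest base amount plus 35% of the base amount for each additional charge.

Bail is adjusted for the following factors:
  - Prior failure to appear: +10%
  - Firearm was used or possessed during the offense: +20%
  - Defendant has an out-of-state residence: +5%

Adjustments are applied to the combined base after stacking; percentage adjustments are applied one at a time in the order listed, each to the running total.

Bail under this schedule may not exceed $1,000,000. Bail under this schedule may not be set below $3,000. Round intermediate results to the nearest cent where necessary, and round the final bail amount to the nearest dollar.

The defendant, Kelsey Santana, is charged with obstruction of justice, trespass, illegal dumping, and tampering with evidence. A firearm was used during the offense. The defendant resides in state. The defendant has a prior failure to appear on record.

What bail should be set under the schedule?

$23,882

Base amounts from the schedule: obstruction of justice $13,350; trespass $7,100; illegal dumping $2,950; tampering with evidence $3,500.
Stacking rule: highest base plus 35% of each additional charge. Highest is obstruction of justice at $13,350. Additional: $7,100 × 35% = $2,485; $2,950 × 35% = $1,032.50; $3,500 × 35% = $1,225. Combined base = $13,350 + $4,742.50 = $18,092.50.
Prior failure to appear (+10%): $18,092.50 × 1.1 = $19,901.75.
Firearm was used or possessed during the offense (+20%): $19,901.75 × 1.2 = $23,882.10.
$23,882.10 is within the $1,000,000 maximum.
$23,882.10 is at or above the $3,000 minimum.
Rounded to the nearest dollar: $23,882.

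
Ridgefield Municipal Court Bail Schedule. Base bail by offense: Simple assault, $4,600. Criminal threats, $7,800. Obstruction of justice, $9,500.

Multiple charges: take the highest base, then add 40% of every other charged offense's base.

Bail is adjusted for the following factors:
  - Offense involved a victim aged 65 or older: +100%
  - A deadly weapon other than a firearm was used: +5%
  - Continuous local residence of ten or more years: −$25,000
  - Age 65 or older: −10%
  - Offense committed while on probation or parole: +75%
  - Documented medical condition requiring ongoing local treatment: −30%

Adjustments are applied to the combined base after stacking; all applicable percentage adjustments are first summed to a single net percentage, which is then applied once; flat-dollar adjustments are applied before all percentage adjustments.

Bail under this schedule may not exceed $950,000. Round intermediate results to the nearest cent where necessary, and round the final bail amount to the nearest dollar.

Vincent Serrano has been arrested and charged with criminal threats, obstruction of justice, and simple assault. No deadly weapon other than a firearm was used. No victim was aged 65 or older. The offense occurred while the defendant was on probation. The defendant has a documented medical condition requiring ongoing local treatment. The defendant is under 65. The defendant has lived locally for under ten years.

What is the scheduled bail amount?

$20,967

Base amounts from the schedule: criminal threats $7,800; obstruction of justice $9,500; simple assault $4,600.
Stacking rule: highest base plus 40% of each additional charge. Highest is obstruction of justice at $9,500. Additional: $7,800 × 40% = $3,120; $4,600 × 40% = $1,840. Combined base = $9,500 + $4,960 = $14,460.
Net percentage adjustment: +75% −30% = +45%. $14,460 × 1.45 = $20,967.
$20,967 is within the $950,000 maximum.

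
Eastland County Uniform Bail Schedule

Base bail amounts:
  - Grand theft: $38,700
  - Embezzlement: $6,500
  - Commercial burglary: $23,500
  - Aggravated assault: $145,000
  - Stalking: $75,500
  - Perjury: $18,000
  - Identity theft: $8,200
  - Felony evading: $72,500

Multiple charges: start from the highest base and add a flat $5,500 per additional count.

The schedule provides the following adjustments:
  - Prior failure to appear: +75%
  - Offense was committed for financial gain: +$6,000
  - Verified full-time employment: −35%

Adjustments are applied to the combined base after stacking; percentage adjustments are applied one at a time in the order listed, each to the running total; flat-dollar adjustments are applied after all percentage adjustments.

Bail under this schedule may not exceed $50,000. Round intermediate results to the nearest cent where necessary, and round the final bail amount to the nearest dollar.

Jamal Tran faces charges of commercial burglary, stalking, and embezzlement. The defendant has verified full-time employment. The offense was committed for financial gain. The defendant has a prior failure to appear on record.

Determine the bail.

$50,000

Base amounts from the schedule: commercial burglary $23,500; stalking $75,500; embezzlement $6,500.
Stacking rule: highest base plus $5,500 per additional charge. Highest is stalking at $75,500; 2 additional charges → +$11,000. Combined base = $86,500.
Prior failure to appear (+75%): $86,500 × 1.75 = $151,375.
Verified full-time employment (−35%): $151,375 × 0.65 = $98,393.75.
Offense was committed for financial gain (+$6,000 flat): $98,393.75 + $6,000 = $104,393.75.
Result $104,393.75 exceeds the maximum of $50,000; bail is capped at $50,000.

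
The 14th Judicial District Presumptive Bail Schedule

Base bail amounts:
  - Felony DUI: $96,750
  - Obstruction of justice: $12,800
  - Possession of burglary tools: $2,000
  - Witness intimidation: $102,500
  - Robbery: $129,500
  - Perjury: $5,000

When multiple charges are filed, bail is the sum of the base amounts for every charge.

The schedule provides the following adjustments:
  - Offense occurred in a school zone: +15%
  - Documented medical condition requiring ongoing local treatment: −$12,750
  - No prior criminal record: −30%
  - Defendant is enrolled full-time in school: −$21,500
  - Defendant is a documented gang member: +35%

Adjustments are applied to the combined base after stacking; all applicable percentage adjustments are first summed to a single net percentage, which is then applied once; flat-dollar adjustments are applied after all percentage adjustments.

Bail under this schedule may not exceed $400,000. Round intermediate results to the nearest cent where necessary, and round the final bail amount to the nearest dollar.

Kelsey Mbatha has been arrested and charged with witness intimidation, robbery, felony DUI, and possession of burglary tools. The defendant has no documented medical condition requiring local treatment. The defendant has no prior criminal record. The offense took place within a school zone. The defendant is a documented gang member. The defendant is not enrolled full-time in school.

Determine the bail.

Base amounts from the schedule: witness intimidation $102,500; robbery $129,500; felony DUI $96,750; possession of burglary tools $2,000.
Stacking rule: sum of all bases. $102,500 + $129,500 + $96,750 + $2,000 = $330,750.
Net percentage adjustment: +15% −30% +35% = +20%. $330,750 × 1.2 = $396,900.
$396,900 is within the $400,000 maximum.

$396,900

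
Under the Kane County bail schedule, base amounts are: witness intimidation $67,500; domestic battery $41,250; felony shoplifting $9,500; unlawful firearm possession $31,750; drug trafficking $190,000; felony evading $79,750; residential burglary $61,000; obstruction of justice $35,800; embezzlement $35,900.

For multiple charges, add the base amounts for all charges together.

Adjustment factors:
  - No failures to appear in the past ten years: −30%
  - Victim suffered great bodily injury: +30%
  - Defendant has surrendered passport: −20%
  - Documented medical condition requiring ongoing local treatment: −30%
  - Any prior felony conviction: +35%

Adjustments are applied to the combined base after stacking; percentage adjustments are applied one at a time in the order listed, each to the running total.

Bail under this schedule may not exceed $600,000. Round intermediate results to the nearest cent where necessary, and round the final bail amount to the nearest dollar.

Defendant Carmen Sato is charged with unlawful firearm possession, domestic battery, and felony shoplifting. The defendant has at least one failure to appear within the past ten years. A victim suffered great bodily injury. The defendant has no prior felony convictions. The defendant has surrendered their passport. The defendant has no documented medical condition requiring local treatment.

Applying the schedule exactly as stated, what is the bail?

$85,800

Base amounts from the schedule: unlawful firearm possession $31,750; domestic battery $41,250; felony shoplifting $9,500.
Stacking rule: sum of all bases. $31,750 + $41,250 + $9,500 = $82,500.
Victim suffered great bodily injury (+30%): $82,500 × 1.3 = $107,250.
Defendant has surrendered passport (−20%): $107,250 × 0.8 = $85,800.
$85,800 is within the $600,000 maximum.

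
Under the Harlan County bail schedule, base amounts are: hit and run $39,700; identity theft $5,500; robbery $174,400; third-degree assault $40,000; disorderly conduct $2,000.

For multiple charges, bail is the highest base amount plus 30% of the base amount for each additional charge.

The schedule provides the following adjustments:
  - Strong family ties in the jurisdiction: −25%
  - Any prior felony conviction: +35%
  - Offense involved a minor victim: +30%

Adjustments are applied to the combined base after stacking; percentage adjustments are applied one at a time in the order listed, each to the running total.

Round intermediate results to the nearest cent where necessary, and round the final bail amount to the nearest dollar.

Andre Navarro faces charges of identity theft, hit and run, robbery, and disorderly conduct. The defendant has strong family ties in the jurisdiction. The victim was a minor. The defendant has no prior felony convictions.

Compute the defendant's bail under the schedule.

$183,846

Base amounts from the schedule: identity theft $5,500; hit and run $39,700; robbery $174,400; disorderly conduct $2,000.
Stacking rule: highest base plus 30% of each additional charge. Highest is robbery at $174,400. Additional: $5,500 × 30% = $1,650; $39,700 × 30% = $11,910; $2,000 × 30% = $600. Combined base = $174,400 + $14,160 = $188,560.
Strong family ties in the jurisdiction (−25%): $188,560 × 0.75 = $141,420.
Offense involved a minor victim (+30%): $141,420 × 1.3 = $183,846.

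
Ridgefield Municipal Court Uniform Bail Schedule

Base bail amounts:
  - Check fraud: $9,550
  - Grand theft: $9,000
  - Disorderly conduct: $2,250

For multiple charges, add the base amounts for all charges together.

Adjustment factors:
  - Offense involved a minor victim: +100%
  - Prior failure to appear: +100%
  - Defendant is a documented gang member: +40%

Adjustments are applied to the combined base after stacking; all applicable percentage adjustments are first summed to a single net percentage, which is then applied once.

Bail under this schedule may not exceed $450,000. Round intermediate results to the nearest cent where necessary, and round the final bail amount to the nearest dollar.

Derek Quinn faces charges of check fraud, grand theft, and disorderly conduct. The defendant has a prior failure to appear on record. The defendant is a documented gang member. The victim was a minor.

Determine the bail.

$70,720

Base amounts from the schedule: check fraud $9,550; grand theft $9,000; disorderly conduct $2,250.
Stacking rule: sum of all bases. $9,550 + $9,000 + $2,250 = $20,800.
Net percentage adjustment: +100% +100% +40% = +240%. $20,800 × 3.4 = $70,720.
$70,720 is within the $450,000 maximum.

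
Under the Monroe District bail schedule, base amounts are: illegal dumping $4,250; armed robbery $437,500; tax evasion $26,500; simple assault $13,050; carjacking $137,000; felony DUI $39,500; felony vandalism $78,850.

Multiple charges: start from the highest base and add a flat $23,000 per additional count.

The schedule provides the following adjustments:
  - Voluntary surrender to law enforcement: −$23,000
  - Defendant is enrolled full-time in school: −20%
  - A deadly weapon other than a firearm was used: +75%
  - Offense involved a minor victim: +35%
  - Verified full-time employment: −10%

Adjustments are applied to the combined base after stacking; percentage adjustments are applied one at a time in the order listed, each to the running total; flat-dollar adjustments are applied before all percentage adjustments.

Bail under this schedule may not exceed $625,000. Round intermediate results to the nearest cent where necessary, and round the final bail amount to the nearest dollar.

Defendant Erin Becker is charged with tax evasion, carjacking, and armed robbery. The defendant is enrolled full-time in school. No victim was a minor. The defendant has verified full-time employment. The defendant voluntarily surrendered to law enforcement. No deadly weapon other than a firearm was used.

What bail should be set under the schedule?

$331,560

Base amounts from the schedule: tax evasion $26,500; carjacking $137,000; armed robbery $437,500.
Stacking rule: highest base plus $23,000 per additional charge. Highest is armed robbery at $437,500; 2 additional charges → +$46,000. Combined base = $483,500.
Voluntary surrender to law enforcement (−$23,000 flat): $483,500 − $23,000 = $460,500.
Defendant is enrolled full-time in school (−20%): $460,500 × 0.8 = $368,400.
Verified full-time employment (−10%): $368,400 × 0.9 = $331,560.
$331,560 is within the $625,000 maximum.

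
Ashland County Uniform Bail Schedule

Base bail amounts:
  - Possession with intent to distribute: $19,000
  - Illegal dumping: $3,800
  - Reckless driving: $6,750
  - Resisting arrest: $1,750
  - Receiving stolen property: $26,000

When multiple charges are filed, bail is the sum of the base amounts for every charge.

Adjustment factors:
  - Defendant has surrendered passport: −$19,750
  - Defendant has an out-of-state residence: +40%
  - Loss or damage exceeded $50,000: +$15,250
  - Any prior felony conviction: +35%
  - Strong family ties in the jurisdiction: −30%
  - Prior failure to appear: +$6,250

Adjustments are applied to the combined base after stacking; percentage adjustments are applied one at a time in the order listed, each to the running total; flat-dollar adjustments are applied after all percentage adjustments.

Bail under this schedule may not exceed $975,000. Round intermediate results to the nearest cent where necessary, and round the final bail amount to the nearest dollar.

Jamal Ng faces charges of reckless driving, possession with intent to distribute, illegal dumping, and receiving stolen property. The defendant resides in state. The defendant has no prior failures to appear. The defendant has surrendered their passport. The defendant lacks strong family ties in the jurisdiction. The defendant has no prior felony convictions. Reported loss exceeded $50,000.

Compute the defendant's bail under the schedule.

Base amounts from the schedule: reckless driving $6,750; possession with intent to distribute $19,000; illegal dumping $3,800; receiving stolen property $26,000.
Stacking rule: sum of all bases. $6,750 + $19,000 + $3,800 + $26,000 = $55,550.
Defendant has surrendered passport (−$19,750 flat): $55,550 − $19,750 = $35,800.
Loss or damage exceeded $50,000 (+$15,250 flat): $35,800 + $15,250 = $51,050.
$51,050 is within the $975,000 maximum.

$51,050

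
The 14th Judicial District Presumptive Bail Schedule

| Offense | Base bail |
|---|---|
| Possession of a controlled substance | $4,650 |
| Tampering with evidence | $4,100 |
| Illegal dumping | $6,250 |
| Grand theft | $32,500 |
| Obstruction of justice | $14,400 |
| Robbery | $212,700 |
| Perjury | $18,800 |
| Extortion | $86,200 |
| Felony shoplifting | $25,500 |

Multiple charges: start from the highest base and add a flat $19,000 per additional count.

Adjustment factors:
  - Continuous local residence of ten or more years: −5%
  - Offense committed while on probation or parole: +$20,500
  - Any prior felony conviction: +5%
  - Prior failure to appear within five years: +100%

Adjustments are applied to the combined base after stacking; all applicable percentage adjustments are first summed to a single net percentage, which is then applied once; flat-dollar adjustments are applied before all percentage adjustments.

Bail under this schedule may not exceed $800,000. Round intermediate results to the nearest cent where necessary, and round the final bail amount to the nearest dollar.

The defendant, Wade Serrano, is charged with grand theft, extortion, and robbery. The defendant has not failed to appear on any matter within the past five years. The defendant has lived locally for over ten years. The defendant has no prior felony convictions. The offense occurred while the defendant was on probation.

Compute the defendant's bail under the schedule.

Base amounts from the schedule: grand theft $32,500; extortion $86,200; robbery $212,700.
Stacking rule: highest base plus $19,000 per additional charge. Highest is robbery at $212,700; 2 additional charges → +$38,000. Combined base = $250,700.
Offense committed while on probation or parole (+$20,500 flat): $250,700 + $20,500 = $271,200.
Continuous local residence of ten or more years (−5%): $271,200 × 0.95 = $257,640.
$257,640 is within the $800,000 maximum.

$257,640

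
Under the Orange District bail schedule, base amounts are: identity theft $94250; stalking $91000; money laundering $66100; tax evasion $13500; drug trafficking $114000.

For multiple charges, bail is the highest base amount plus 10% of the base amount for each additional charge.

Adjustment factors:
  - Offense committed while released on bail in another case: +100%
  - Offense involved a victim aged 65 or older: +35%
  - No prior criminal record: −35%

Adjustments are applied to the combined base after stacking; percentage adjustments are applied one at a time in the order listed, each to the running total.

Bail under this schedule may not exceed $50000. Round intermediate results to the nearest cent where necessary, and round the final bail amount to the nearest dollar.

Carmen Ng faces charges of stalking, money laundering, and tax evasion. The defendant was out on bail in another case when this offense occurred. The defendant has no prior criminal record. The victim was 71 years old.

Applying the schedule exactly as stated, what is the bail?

Base amounts from the schedule: stalking $91000; money laundering $66100; tax evasion $13500.
Stacking rule: highest base plus 10% of each additional charge. Highest is stalking at $91000. Additional: $66100 × 10% = $6610; $13500 × 10% = $1350. Combined base = $91000 + $7960 = $98960.
Offense committed while released on bail in another case (+100%): $98960 × 2 = $197920.
Offense involved a victim aged 65 or older (+35%): $197920 × 1.35 = $267192.
No prior criminal record (−35%): $267192 × 0.65 = $173674.80.
Result $173674.80 exceeds the maximum of $50000; bail is capped at $50000.

$50000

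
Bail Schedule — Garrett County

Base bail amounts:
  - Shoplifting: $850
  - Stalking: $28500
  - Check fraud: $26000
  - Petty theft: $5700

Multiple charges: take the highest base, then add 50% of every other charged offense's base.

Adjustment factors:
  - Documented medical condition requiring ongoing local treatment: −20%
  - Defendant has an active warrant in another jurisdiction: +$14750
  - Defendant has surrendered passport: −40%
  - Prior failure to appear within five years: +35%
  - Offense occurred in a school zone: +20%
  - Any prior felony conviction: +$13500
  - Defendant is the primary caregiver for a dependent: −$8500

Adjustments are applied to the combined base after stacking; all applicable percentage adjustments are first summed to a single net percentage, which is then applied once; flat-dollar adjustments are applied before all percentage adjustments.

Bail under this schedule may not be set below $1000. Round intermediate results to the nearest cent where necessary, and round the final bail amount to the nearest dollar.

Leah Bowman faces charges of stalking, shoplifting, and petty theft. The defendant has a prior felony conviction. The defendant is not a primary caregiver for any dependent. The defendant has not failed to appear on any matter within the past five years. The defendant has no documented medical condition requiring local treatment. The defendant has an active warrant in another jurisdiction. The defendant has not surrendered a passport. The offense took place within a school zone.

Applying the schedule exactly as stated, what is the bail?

$72030

Base amounts from the schedule: stalking $28500; shoplifting $850; petty theft $5700.
Stacking rule: highest base plus 50% of each additional charge. Highest is stalking at $28500. Additional: $850 × 50% = $425; $5700 × 50% = $2850. Combined base = $28500 + $3275 = $31775.
Defendant has an active warrant in another jurisdiction (+$14750 flat): $31775 + $14750 = $46525.
Any prior felony conviction (+$13500 flat): $46525 + $13500 = $60025.
Offense occurred in a school zone (+20%): $60025 × 1.2 = $72030.
$72030 is at or above the $1000 minimum.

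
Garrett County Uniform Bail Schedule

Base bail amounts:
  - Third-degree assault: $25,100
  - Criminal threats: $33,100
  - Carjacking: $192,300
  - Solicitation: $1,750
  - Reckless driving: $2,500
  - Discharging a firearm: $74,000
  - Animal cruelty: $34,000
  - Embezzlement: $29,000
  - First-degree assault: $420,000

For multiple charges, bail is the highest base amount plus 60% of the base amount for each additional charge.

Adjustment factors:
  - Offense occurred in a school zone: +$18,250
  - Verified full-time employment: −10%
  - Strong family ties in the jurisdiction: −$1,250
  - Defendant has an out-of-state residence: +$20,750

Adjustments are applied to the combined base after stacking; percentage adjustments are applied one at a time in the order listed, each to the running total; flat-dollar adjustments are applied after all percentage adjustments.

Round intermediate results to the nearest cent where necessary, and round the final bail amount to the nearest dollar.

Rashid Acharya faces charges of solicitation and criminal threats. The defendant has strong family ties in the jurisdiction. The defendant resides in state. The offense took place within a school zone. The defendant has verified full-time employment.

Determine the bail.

Base amounts from the schedule: solicitation $1,750; criminal threats $33,100.
Stacking rule: highest base plus 60% of each additional charge. Highest is criminal threats at $33,100. Additional: $1,750 × 60% = $1,050. Combined base = $33,100 + $1,050 = $34,150.
Verified full-time employment (−10%): $34,150 × 0.9 = $30,735.
Offense occurred in a school zone (+$18,250 flat): $30,735 + $18,250 = $48,985.
Strong family ties in the jurisdiction (−$1,250 flat): $48,985 − $1,250 = $47,735.

$47,735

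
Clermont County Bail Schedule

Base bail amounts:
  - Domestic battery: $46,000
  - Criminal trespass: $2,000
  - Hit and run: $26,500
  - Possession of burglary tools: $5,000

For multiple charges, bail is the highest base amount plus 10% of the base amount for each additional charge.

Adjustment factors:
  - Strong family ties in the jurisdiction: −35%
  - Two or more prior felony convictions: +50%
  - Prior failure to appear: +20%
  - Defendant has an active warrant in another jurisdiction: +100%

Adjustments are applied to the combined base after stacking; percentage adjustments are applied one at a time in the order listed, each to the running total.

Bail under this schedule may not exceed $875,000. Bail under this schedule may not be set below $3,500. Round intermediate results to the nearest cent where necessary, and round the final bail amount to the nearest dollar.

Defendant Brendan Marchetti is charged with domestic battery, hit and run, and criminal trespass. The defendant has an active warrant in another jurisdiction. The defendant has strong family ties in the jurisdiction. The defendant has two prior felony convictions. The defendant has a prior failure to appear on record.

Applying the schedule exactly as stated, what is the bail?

$114,309

Base amounts from the schedule: domestic battery $46,000; hit and run $26,500; criminal trespass $2,000.
Stacking rule: highest base plus 10% of each additional charge. Highest is domestic battery at $46,000. Additional: $26,500 × 10% = $2,650; $2,000 × 10% = $200. Combined base = $46,000 + $2,850 = $48,850.
Strong family ties in the jurisdiction (−35%): $48,850 × 0.65 = $31,752.50.
Two or more prior felony convictions (+50%): $31,752.50 × 1.5 = $47,628.75.
Prior failure to appear (+20%): $47,628.75 × 1.2 = $57,154.50.
Defendant has an active warrant in another jurisdiction (+100%): $57,154.50 × 2 = $114,309.
$114,309 is within the $875,000 maximum.
$114,309 is at or above the $3,500 minimum.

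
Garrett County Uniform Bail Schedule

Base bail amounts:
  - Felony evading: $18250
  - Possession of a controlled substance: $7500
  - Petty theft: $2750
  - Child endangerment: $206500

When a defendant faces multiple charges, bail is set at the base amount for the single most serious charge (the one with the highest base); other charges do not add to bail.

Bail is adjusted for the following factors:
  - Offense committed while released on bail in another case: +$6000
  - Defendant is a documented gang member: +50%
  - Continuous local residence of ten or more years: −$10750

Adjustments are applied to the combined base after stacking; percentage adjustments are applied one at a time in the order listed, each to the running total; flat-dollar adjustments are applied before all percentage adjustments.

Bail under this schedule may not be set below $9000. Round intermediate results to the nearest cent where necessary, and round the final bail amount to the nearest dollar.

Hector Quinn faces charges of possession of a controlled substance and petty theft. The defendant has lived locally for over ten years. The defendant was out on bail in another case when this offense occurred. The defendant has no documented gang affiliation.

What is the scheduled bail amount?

$9000

Base amounts from the schedule: possession of a controlled substance $7500; petty theft $2750.
Stacking rule: use the highest base only. Highest is possession of a controlled substance at $7500. Combined base = $7500.
Offense committed while released on bail in another case (+$6000 flat): $7500 + $6000 = $13500.
Continuous local residence of ten or more years (−$10750 flat): $13500 − $10750 = $2750.
Result $2750 is below the minimum of $9000; bail is set at the minimum $9000.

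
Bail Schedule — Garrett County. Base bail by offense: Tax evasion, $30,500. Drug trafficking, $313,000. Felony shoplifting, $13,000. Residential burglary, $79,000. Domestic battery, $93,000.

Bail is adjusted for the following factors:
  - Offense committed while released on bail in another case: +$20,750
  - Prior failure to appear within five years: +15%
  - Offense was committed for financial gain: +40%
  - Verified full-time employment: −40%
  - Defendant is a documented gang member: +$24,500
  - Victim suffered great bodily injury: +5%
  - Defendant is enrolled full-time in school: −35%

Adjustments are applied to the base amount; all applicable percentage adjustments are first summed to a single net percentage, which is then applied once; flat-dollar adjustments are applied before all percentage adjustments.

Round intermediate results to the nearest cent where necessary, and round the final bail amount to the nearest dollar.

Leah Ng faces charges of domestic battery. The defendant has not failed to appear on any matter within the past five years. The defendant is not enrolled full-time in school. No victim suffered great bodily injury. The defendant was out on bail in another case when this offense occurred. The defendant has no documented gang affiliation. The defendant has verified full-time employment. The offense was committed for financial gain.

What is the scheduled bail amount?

$113,750

Base amounts from the schedule: domestic battery $93,000.
Single charge. Combined base = $93,000.
Offense committed while released on bail in another case (+$20,750 flat): $93,000 + $20,750 = $113,750.
Net percentage adjustment: +40% −40% = +0%. $113,750 × 1 = $113,750.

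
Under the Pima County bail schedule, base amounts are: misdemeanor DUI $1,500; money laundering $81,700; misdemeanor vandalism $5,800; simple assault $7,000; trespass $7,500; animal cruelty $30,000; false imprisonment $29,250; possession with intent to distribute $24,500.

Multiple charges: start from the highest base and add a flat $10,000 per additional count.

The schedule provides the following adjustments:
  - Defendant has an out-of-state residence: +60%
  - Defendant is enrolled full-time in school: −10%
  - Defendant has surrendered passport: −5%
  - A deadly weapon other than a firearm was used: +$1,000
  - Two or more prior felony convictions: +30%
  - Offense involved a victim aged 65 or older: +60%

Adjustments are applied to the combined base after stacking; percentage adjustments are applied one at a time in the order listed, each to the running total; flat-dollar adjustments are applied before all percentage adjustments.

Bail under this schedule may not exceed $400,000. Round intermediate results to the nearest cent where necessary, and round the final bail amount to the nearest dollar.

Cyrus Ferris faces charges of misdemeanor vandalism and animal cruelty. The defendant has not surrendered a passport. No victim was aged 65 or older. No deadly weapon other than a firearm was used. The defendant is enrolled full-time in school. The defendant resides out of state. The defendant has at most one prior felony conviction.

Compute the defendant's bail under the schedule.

$57,600

Base amounts from the schedule: misdemeanor vandalism $5,800; animal cruelty $30,000.
Stacking rule: highest base plus $10,000 per additional charge. Highest is animal cruelty at $30,000; 1 additional charge → +$10,000. Combined base = $40,000.
Defendant has an out-of-state residence (+60%): $40,000 × 1.6 = $64,000.
Defendant is enrolled full-time in school (−10%): $64,000 × 0.9 = $57,600.
$57,600 is within the $400,000 maximum.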